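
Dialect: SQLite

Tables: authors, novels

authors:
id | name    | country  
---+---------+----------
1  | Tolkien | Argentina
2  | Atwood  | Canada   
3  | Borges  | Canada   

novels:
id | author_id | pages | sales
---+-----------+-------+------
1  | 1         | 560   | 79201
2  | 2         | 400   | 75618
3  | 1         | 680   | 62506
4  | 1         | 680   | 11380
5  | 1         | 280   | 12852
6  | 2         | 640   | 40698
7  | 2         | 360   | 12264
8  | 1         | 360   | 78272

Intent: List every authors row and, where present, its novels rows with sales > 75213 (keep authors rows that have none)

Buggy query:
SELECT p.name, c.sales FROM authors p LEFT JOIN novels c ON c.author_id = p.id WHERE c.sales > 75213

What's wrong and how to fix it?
Bug: Filtering c.sales in WHERE discards the NULL rows produced by LEFT JOIN, turning it into an inner join

Fix: Move the right-table condition into the ON clause so unmatched parents are kept

Corrected query:
SELECT p.name, c.sales FROM authors p LEFT JOIN novels c ON c.author_id = p.id AND c.sales > 75213

Result:
name    | sales
--------+------
Tolkien | 78272
Tolkien | 79201
Atwood  | 75618
Borges  | NULL 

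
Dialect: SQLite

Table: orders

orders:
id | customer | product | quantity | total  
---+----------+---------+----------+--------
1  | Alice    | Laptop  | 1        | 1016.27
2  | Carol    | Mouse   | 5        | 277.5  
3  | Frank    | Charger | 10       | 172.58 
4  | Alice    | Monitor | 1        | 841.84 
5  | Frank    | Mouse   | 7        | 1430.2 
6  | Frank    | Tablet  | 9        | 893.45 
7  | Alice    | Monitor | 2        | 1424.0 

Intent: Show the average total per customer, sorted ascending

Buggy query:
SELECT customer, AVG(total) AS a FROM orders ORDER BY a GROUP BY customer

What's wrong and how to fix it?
Bug: GROUP BY must precede ORDER BY

Fix: Reorder: SELECT … FROM … GROUP BY … ORDER BY …

Corrected query:
SELECT customer, AVG(total) AS a FROM orders GROUP BY customer ORDER BY a

Result:
customer | a          
---------+------------
Carol    | 277.5      
Frank    | 832.076667 
Alice    | 1094.036667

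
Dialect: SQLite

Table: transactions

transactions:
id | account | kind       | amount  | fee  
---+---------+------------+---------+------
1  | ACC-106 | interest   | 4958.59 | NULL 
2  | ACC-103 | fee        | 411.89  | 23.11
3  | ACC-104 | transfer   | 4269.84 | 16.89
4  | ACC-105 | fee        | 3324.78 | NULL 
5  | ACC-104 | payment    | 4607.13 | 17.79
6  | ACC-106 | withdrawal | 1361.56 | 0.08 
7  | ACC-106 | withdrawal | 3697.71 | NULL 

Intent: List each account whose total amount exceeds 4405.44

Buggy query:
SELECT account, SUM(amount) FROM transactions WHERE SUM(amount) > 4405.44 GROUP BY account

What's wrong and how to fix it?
Bug: WHERE runs before GROUP BY, so aggregates aren't available there

Fix: Move the aggregate condition to a HAVING clause

Corrected query:
SELECT account, SUM(amount) FROM transactions GROUP BY account HAVING SUM(amount) > 4405.44

Result:
account | SUM(amount)
--------+------------
ACC-104 | 8876.97    
ACC-106 | 10017.86   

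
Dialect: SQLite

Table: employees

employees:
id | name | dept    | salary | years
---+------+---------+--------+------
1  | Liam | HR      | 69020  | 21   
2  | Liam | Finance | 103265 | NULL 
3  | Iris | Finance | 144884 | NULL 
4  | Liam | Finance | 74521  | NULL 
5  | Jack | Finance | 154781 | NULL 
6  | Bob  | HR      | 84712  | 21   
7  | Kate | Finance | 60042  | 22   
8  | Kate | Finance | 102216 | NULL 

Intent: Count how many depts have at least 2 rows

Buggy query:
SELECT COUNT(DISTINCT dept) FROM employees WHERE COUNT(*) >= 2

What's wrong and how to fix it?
Bug: WHERE filters individual rows, not groups, so a group-level COUNT is invalid there

Fix: Group first with HAVING COUNT(*) >= 2, then COUNT the resulting groups

Corrected query:
SELECT COUNT(*) FROM (SELECT dept FROM employees GROUP BY dept HAVING COUNT(*) >= 2)

Result:
COUNT(*)
--------
2       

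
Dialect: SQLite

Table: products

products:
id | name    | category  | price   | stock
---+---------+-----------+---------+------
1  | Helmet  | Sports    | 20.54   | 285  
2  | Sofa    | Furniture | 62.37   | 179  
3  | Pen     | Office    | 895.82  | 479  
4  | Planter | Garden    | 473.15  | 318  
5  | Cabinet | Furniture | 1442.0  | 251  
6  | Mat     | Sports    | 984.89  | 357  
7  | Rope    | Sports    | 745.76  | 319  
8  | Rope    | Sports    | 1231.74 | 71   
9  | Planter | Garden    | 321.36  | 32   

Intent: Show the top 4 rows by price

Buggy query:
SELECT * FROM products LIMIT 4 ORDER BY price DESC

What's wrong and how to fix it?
Bug: LIMIT must come after ORDER BY

Fix: Sort with ORDER BY, then apply LIMIT

Corrected query:
SELECT * FROM products ORDER BY price DESC LIMIT 4

Result:
id | name    | category  | price   | stock
---+---------+-----------+---------+------
5  | Cabinet | Furniture | 1442    | 251  
8  | Rope    | Sports    | 1231.74 | 71   
6  | Mat     | Sports    | 984.89  | 357  
3  | Pen     | Office    | 895.82  | 479  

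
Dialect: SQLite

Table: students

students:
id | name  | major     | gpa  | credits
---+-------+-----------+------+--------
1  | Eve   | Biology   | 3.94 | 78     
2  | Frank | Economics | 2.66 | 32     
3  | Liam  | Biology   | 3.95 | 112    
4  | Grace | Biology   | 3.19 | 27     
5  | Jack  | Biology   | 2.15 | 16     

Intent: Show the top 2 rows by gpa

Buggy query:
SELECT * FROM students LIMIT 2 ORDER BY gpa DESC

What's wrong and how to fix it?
Bug: LIMIT must come after ORDER BY

Fix: Sort with ORDER BY, then apply LIMIT

Corrected query:
SELECT * FROM students ORDER BY gpa DESC LIMIT 2

Result:
id | name | major   | gpa  | credits
---+------+---------+------+--------
3  | Liam | Biology | 3.95 | 112    
1  | Eve  | Biology | 3.94 | 78     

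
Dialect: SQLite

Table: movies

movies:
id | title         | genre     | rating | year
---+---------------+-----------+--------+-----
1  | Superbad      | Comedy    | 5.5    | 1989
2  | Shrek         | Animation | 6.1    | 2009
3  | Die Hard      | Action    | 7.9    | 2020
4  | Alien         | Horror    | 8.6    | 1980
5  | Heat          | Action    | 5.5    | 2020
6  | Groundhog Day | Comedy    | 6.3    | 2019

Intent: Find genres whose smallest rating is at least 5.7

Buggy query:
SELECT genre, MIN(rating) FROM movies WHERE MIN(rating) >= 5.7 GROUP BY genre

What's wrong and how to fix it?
Bug: MIN() in WHERE is a misuse of aggregate

Fix: Replace WHERE with HAVING after the GROUP BY

Corrected query:
SELECT genre, MIN(rating) FROM movies GROUP BY genre HAVING MIN(rating) >= 5.7

Result:
genre     | MIN(rating)
----------+------------
Animation | 6.1        
Horror    | 8.6        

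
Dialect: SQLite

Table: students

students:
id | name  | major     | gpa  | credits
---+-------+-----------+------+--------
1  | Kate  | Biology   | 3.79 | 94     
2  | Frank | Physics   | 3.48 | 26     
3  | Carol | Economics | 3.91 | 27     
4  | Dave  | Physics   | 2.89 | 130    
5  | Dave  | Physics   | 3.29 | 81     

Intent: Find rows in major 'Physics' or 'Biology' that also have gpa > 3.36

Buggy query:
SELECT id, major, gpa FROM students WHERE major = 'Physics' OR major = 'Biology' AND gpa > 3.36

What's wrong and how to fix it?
Bug: AND binds tighter than OR, so this parses as major = 'Physics' OR (major = 'Biology' AND gpa > 3.36)

Fix: Add parentheses around the OR so the AND applies to both alternatives

Corrected query:
SELECT id, major, gpa FROM students WHERE (major = 'Physics' OR major = 'Biology') AND gpa > 3.36

Result:
id | major   | gpa 
---+---------+-----
1  | Biology | 3.79
2  | Physics | 3.48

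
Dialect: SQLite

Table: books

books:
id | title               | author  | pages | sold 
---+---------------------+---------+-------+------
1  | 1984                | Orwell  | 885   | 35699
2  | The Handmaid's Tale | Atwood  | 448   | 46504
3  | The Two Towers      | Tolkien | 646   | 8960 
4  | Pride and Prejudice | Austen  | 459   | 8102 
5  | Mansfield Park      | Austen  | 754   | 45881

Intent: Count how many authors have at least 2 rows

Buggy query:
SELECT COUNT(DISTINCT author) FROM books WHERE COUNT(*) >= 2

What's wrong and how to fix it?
Bug: COUNT(*) cannot appear in WHERE; the per-group count doesn't exist yet

Fix: Group first with HAVING COUNT(*) >= 2, then COUNT the resulting groups

Corrected query:
SELECT COUNT(*) FROM (SELECT author FROM books GROUP BY author HAVING COUNT(*) >= 2)

Result:
COUNT(*)
--------
1       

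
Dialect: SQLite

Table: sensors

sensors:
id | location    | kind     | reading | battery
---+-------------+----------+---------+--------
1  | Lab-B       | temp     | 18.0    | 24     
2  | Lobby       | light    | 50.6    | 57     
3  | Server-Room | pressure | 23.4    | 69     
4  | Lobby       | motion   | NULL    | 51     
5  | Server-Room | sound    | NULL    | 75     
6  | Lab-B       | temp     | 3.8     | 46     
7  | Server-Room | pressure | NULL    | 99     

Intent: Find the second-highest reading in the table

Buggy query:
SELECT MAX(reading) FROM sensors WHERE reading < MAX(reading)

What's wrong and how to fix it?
Bug: MAX(reading) on the right of the comparison is an aggregate-in-WHERE error

Fix: Put the inner MAX in a scalar subquery

Corrected query:
SELECT MAX(reading) FROM sensors WHERE reading < (SELECT MAX(reading) FROM sensors)

Result:
MAX(reading)
------------
23.4        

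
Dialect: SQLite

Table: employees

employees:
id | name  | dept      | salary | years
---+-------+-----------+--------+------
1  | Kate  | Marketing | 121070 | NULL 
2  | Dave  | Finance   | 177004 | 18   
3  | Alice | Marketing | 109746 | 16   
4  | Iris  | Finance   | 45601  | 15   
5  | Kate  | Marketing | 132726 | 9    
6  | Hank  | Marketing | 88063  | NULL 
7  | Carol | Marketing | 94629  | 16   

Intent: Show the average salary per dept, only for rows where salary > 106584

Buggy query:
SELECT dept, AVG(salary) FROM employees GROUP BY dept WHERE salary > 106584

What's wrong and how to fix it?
Bug: WHERE cannot follow GROUP BY

Fix: Place WHERE between FROM and GROUP BY

Corrected query:
SELECT dept, AVG(salary) FROM employees WHERE salary > 106584 GROUP BY dept

Result:
dept      | AVG(salary)  
----------+--------------
Finance   | 177004       
Marketing | 121180.666667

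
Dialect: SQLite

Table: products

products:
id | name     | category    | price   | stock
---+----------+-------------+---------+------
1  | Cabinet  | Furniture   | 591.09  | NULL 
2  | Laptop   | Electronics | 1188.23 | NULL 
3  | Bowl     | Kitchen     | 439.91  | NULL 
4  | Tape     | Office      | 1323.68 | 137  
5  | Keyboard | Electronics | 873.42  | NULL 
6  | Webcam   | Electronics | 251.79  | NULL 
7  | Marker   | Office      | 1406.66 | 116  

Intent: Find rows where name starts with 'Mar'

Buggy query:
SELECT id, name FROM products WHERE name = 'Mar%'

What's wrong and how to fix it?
Bug: '=' compares the literal string including the % character; pattern matching needs LIKE

Fix: Replace '=' with LIKE so 'Mar%' is treated as a pattern

Corrected query:
SELECT id, name FROM products WHERE name LIKE 'Mar%'

Result:
id | name  
---+-------
7  | Marker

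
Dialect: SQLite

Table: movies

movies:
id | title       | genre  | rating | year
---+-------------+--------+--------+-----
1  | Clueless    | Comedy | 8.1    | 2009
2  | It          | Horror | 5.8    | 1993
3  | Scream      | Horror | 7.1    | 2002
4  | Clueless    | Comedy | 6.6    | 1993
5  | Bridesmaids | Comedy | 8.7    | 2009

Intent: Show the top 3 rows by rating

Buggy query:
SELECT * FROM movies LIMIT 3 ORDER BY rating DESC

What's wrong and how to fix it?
Bug: LIMIT must come after ORDER BY

Fix: Sort with ORDER BY, then apply LIMIT

Corrected query:
SELECT * FROM movies ORDER BY rating DESC LIMIT 3

Result:
id | title       | genre  | rating | year
---+-------------+--------+--------+-----
5  | Bridesmaids | Comedy | 8.7    | 2009
1  | Clueless    | Comedy | 8.1    | 2009
3  | Scream      | Horror | 7.1    | 2002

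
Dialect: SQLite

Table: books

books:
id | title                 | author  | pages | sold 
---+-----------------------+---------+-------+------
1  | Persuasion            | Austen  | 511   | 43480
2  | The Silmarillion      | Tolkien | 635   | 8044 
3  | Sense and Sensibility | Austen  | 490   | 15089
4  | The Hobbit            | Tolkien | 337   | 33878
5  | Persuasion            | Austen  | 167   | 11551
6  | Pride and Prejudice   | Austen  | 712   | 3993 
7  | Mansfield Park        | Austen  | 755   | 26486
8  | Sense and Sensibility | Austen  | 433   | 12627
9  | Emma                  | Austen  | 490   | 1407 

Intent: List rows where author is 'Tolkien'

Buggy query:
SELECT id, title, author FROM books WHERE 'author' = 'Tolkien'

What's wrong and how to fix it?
Bug: Single quotes denote string literals in SQL; the column name is being compared as a constant string

Fix: Remove the quotes around the column name (or use double quotes for an identifier)

Corrected query:
SELECT id, title, author FROM books WHERE author = 'Tolkien'

Result:
id | title            | author 
---+------------------+--------
2  | The Silmarillion | Tolkien
4  | The Hobbit       | Tolkien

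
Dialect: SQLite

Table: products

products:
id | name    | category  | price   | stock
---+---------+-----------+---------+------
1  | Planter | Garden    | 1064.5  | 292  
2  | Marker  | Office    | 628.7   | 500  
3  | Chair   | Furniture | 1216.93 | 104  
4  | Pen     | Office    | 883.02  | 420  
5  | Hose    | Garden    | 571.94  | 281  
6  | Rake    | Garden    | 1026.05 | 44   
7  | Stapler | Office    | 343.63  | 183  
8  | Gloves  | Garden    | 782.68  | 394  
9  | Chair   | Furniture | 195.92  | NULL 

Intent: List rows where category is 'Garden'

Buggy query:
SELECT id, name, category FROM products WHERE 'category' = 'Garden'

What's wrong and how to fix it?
Bug: 'category' in single quotes is a string literal, not the column; the comparison is literal-vs-literal and never true

Fix: Reference the column as category without single quotes

Corrected query:
SELECT id, name, category FROM products WHERE category = 'Garden'

Result:
id | name    | category
---+---------+---------
1  | Planter | Garden  
5  | Hose    | Garden  
6  | Rake    | Garden  
8  | Gloves  | Garden  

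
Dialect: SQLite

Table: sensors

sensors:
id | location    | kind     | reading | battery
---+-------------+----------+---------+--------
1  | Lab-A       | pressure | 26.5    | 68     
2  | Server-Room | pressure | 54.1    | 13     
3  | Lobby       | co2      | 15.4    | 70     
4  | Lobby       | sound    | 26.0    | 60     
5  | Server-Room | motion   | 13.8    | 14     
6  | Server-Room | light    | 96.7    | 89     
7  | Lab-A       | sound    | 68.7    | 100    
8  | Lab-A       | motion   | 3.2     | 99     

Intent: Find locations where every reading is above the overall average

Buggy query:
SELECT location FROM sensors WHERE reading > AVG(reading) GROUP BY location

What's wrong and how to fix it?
Bug: AVG() is an aggregate; it can't sit directly in WHERE

Fix: Use a subquery for AVG and a HAVING MIN(...) filter so the condition holds for every row in the group

Corrected query:
SELECT location FROM sensors GROUP BY location HAVING MIN(reading) > (SELECT AVG(reading) FROM sensors)

Result:
(no rows)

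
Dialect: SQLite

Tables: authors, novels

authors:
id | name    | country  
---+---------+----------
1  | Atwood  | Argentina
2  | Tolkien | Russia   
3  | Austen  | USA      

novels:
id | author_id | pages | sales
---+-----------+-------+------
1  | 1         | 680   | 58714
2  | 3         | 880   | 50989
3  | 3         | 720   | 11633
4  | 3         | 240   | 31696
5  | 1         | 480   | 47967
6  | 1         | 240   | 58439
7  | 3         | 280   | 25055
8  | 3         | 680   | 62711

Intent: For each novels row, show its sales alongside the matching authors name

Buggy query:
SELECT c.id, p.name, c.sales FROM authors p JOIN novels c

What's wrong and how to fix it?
Bug: Missing join condition: each novels row is matched to all authors rows instead of just its own

Fix: Add ON c.author_id = p.id to the JOIN

Corrected query:
SELECT c.id, p.name, c.sales FROM authors p JOIN novels c ON c.author_id = p.id

Result:
id | name   | sales
---+--------+------
1  | Atwood | 58714
2  | Austen | 50989
3  | Austen | 11633
4  | Austen | 31696
5  | Atwood | 47967
6  | Atwood | 58439
7  | Austen | 25055
8  | Austen | 62711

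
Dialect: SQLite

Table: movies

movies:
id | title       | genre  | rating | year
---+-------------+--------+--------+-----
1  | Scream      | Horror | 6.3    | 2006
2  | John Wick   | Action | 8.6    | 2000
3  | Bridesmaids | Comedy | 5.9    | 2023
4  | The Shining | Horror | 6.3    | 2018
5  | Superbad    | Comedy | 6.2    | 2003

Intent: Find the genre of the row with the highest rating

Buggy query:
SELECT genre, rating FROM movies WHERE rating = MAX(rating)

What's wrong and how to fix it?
Bug: MAX(rating) is an aggregate and cannot be used directly in WHERE

Fix: Use a subquery: WHERE rating = (SELECT MAX(rating) FROM movies)

Corrected query:
SELECT genre, rating FROM movies WHERE rating = (SELECT MAX(rating) FROM movies)

Result:
genre  | rating
-------+-------
Action | 8.6   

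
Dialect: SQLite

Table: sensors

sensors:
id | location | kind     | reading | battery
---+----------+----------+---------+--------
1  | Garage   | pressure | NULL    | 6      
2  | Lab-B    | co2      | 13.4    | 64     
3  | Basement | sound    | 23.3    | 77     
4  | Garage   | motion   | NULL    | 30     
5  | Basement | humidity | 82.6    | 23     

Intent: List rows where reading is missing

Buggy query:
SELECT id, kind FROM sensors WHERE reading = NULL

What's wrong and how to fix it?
Bug: Comparing to NULL with '=' never matches; NULL = NULL is unknown, not true

Fix: Replace '= NULL' with 'IS NULL'

Corrected query:
SELECT id, kind FROM sensors WHERE reading IS NULL

Result:
id | kind    
---+---------
1  | pressure
4  | motion  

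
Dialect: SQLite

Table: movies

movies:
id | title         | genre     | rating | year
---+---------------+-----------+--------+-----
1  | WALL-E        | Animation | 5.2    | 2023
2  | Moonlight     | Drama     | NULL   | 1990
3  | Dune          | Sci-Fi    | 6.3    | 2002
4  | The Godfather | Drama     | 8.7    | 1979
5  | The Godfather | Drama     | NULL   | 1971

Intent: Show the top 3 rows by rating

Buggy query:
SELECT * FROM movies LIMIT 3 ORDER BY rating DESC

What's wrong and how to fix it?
Bug: ORDER BY cannot follow LIMIT; LIMIT is the final clause

Fix: Sort with ORDER BY, then apply LIMIT

Corrected query:
SELECT * FROM movies ORDER BY rating DESC LIMIT 3

Result:
id | title         | genre     | rating | year
---+---------------+-----------+--------+-----
4  | The Godfather | Drama     | 8.7    | 1979
3  | Dune          | Sci-Fi    | 6.3    | 2002
1  | WALL-E        | Animation | 5.2    | 2023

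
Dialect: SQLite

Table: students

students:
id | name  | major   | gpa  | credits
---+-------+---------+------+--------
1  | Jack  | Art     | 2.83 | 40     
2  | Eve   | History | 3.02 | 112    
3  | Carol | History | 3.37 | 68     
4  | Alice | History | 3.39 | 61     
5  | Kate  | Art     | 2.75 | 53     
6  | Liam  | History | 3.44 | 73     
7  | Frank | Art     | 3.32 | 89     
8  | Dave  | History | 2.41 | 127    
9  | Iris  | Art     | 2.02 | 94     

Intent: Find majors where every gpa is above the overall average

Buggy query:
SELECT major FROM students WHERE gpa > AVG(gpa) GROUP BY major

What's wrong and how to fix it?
Bug: AVG() is an aggregate; it can't sit directly in WHERE

Fix: Use a subquery for AVG and a HAVING MIN(...) filter so the condition holds for every row in the group

Corrected query:
SELECT major FROM students GROUP BY major HAVING MIN(gpa) > (SELECT AVG(gpa) FROM students)

Result:
(no rows)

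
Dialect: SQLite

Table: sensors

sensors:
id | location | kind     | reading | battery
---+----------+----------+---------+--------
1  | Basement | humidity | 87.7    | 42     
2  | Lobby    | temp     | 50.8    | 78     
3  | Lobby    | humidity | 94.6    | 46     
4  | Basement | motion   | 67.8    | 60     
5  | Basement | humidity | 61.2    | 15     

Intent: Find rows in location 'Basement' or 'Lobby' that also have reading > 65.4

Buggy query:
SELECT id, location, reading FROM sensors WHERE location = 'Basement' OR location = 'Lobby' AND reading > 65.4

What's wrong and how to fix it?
Bug: Without parentheses, AND is evaluated before OR, so the reading filter only applies to the 'Lobby' branch

Fix: Add parentheses around the OR so the AND applies to both alternatives

Corrected query:
SELECT id, location, reading FROM sensors WHERE (location = 'Basement' OR location = 'Lobby') AND reading > 65.4

Result:
id | location | reading
---+----------+--------
1  | Basement | 87.7   
3  | Lobby    | 94.6   
4  | Basement | 67.8   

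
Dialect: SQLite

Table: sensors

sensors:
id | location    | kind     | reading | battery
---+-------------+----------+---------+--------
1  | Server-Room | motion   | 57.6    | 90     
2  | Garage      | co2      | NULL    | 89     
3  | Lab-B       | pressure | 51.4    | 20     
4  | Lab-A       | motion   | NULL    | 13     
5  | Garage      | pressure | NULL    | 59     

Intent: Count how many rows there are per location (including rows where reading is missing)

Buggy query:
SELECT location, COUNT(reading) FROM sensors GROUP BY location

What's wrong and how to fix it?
Bug: COUNT(reading) skips NULLs, so groups with missing reading are undercounted

Fix: Replace COUNT(reading) with COUNT(*)

Corrected query:
SELECT location, COUNT(*) FROM sensors GROUP BY location

Result:
location    | COUNT(*)
------------+---------
Garage      | 2       
Lab-A       | 1       
Lab-B       | 1       
Server-Room | 1       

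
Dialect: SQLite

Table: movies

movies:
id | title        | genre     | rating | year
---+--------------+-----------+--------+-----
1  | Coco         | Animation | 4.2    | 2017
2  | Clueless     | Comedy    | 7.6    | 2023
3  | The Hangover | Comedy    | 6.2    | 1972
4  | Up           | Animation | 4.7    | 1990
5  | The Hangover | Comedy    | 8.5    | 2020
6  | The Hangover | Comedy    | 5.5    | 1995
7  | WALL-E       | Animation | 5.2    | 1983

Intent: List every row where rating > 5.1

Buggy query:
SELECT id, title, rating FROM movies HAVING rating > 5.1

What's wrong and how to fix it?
Bug: HAVING filters the output of aggregation, but this query has no GROUP BY and no aggregate functions, so SQLite rejects it (HAVING clause on a non-aggregate query); the condition here is per row

Fix: Use WHERE for row-level filtering

Corrected query:
SELECT id, title, rating FROM movies WHERE rating > 5.1

Result:
id | title        | rating
---+--------------+-------
2  | Clueless     | 7.6   
3  | The Hangover | 6.2   
5  | The Hangover | 8.5   
6  | The Hangover | 5.5   
7  | WALL-E       | 5.2   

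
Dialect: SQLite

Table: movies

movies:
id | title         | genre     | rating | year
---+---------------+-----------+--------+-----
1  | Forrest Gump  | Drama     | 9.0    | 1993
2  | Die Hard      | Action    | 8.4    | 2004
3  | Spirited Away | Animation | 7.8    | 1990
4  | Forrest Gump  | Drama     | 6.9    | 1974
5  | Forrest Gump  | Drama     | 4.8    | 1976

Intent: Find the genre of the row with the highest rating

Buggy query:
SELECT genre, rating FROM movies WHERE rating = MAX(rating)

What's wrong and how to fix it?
Bug: WHERE is evaluated per row; an aggregate over the whole table isn't defined there

Fix: Use a subquery: WHERE rating = (SELECT MAX(rating) FROM movies)

Corrected query:
SELECT genre, rating FROM movies WHERE rating = (SELECT MAX(rating) FROM movies)

Result:
genre | rating
------+-------
Drama | 9     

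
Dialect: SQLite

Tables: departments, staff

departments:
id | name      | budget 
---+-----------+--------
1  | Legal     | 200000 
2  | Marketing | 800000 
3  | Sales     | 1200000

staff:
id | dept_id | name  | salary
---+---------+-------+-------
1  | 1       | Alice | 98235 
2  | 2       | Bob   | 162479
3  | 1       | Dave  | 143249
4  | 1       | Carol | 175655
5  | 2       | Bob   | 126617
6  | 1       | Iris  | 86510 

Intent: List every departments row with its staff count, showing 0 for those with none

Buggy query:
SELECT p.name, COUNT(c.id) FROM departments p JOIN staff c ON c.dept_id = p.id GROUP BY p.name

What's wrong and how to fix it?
Bug: An inner join excludes parents with zero children

Fix: Switch to LEFT JOIN to retain unmatched parent rows

Corrected query:
SELECT p.name, COUNT(c.id) FROM departments p LEFT JOIN staff c ON c.dept_id = p.id GROUP BY p.name

Result:
name      | COUNT(c.id)
----------+------------
Legal     | 4          
Marketing | 2          
Sales     | 0          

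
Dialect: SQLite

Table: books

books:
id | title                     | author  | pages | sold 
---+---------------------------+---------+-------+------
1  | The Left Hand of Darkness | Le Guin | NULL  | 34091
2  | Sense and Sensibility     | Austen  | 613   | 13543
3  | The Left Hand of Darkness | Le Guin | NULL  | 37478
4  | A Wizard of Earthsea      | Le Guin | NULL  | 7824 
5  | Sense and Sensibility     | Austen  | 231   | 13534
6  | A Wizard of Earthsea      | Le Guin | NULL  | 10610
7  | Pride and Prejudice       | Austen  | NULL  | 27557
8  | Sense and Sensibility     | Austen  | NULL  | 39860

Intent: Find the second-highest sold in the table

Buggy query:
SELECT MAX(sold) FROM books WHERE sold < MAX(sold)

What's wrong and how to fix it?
Bug: The inner MAX is an aggregate inside WHERE, which is not allowed

Fix: Put the inner MAX in a scalar subquery

Corrected query:
SELECT MAX(sold) FROM books WHERE sold < (SELECT MAX(sold) FROM books)

Result:
MAX(sold)
---------
37478    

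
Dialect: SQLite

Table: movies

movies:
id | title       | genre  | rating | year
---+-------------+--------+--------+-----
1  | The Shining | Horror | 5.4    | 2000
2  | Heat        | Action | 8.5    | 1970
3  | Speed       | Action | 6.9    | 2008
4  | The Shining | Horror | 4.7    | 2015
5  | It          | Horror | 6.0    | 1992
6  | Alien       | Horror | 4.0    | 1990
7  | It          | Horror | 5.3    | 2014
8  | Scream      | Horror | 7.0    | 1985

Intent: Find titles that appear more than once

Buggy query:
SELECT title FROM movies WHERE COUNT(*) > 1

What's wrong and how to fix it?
Bug: COUNT(*) is an aggregate and cannot be used in WHERE

Fix: Group first, then use HAVING for the count condition

Corrected query:
SELECT title FROM movies GROUP BY title HAVING COUNT(*) > 1

Result:
title      
-----------
It         
The Shining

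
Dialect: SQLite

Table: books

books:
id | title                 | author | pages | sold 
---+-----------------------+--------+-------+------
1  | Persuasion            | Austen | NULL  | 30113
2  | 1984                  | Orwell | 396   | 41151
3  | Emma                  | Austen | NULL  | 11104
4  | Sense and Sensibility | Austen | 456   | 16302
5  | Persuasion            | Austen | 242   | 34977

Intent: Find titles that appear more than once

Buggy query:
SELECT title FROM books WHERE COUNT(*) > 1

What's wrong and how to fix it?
Bug: COUNT(*) is an aggregate and cannot be used in WHERE

Fix: GROUP BY title, then filter groups with HAVING COUNT(*) > 1

Corrected query:
SELECT title FROM books GROUP BY title HAVING COUNT(*) > 1

Result:
title     
----------
Persuasion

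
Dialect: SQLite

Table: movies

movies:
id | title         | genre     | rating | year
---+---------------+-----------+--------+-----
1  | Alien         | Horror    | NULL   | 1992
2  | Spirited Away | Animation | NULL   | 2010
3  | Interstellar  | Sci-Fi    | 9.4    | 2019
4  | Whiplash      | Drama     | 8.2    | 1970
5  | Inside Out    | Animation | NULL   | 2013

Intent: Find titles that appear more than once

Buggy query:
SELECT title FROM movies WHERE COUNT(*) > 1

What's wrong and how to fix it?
Bug: WHERE can't reference COUNT(*); aggregates are computed after WHERE

Fix: Group first, then use HAVING for the count condition

Corrected query:
SELECT title FROM movies GROUP BY title HAVING COUNT(*) > 1

Result:
(no rows)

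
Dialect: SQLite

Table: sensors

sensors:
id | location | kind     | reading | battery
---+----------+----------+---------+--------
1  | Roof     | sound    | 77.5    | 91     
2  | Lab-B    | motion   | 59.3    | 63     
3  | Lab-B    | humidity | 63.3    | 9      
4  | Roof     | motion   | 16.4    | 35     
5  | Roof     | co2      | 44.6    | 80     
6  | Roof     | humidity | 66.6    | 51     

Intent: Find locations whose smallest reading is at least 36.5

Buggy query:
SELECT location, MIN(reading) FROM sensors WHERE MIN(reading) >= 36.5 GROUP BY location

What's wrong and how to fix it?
Bug: Aggregates like MIN are computed per group after WHERE runs

Fix: Replace WHERE with HAVING after the GROUP BY

Corrected query:
SELECT location, MIN(reading) FROM sensors GROUP BY location HAVING MIN(reading) >= 36.5

Result:
location | MIN(reading)
---------+-------------
Lab-B    | 59.3        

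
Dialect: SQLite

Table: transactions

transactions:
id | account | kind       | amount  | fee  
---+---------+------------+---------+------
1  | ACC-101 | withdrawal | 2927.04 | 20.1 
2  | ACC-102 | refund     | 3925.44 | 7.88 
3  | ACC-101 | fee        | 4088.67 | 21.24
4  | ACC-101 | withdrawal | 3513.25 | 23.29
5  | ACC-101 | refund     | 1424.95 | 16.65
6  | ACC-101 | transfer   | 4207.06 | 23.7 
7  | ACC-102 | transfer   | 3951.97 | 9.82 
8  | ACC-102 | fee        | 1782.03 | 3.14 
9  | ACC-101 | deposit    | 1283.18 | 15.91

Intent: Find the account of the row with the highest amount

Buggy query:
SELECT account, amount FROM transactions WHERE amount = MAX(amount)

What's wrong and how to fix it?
Bug: WHERE is evaluated per row; an aggregate over the whole table isn't defined there

Fix: Wrap MAX in a scalar subquery so WHERE compares against a single value

Corrected query:
SELECT account, amount FROM transactions WHERE amount = (SELECT MAX(amount) FROM transactions)

Result:
account | amount 
--------+--------
ACC-101 | 4207.06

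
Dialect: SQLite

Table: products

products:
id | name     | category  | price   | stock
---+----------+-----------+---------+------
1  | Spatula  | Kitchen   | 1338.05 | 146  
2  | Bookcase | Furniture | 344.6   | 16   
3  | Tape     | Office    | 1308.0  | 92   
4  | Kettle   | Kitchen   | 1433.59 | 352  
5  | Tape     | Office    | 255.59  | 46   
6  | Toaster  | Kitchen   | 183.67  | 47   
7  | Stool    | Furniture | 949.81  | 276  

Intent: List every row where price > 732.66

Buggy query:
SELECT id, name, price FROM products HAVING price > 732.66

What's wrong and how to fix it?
Bug: This is a non-aggregate query (no GROUP BY, no aggregates), so in SQLite the HAVING clause is invalid here; a row-level condition belongs in WHERE

Fix: Replace HAVING with WHERE since the condition applies to individual rows

Corrected query:
SELECT id, name, price FROM products WHERE price > 732.66

Result:
id | name    | price  
---+---------+--------
1  | Spatula | 1338.05
3  | Tape    | 1308   
4  | Kettle  | 1433.59
7  | Stool   | 949.81 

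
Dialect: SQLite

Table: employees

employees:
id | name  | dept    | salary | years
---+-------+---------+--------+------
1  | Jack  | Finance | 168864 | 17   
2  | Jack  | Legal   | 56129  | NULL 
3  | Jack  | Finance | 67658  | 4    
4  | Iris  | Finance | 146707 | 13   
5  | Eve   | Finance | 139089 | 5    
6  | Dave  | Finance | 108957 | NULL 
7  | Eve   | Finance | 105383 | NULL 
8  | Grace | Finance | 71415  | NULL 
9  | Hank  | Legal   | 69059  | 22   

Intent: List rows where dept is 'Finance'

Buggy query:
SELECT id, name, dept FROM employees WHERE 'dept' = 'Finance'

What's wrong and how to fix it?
Bug: 'dept' in single quotes is a string literal, not the column; the comparison is literal-vs-literal and never true

Fix: Reference the column as dept without single quotes

Corrected query:
SELECT id, name, dept FROM employees WHERE dept = 'Finance'

Result:
id | name  | dept   
---+-------+--------
1  | Jack  | Finance
3  | Jack  | Finance
4  | Iris  | Finance
5  | Eve   | Finance
6  | Dave  | Finance
7  | Eve   | Finance
8  | Grace | Finance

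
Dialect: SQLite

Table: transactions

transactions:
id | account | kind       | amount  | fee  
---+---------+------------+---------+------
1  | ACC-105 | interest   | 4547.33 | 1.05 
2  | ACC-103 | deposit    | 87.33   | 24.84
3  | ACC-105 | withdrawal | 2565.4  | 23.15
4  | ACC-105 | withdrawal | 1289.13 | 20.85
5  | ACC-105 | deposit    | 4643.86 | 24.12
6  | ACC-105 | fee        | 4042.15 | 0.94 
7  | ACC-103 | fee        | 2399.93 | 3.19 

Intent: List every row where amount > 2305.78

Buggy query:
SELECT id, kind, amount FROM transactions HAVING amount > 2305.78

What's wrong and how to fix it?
Bug: HAVING filters the output of aggregation, but this query has no GROUP BY and no aggregate functions, so SQLite rejects it (HAVING clause on a non-aggregate query); the condition here is per row

Fix: Use WHERE for row-level filtering

Corrected query:
SELECT id, kind, amount FROM transactions WHERE amount > 2305.78

Result:
id | kind       | amount 
---+------------+--------
1  | interest   | 4547.33
3  | withdrawal | 2565.4 
5  | deposit    | 4643.86
6  | fee        | 4042.15
7  | fee        | 2399.93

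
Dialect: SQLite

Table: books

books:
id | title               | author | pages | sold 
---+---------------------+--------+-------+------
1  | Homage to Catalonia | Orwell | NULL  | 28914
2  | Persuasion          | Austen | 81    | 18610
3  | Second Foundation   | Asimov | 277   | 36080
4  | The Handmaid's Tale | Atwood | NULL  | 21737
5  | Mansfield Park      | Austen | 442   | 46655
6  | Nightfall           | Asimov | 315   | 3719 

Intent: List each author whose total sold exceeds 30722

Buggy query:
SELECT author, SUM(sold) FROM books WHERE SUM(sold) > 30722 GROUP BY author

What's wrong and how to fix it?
Bug: WHERE runs before GROUP BY, so aggregates aren't available there

Fix: Move the aggregate condition to a HAVING clause

Corrected query:
SELECT author, SUM(sold) FROM books GROUP BY author HAVING SUM(sold) > 30722

Result:
author | SUM(sold)
-------+----------
Asimov | 39799    
Austen | 65265    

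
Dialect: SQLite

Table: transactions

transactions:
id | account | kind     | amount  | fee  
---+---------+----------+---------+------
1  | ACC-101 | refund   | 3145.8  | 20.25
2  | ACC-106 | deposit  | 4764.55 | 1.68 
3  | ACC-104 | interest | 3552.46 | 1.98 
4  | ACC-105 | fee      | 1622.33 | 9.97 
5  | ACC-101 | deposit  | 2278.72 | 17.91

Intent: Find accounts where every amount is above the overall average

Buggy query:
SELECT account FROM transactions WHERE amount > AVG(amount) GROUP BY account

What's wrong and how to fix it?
Bug: WHERE evaluates per row before aggregation, so AVG() is unavailable

Fix: Use a subquery for AVG and a HAVING MIN(...) filter so the condition holds for every row in the group

Corrected query:
SELECT account FROM transactions GROUP BY account HAVING MIN(amount) > (SELECT AVG(amount) FROM transactions)

Result:
account
-------
ACC-104
ACC-106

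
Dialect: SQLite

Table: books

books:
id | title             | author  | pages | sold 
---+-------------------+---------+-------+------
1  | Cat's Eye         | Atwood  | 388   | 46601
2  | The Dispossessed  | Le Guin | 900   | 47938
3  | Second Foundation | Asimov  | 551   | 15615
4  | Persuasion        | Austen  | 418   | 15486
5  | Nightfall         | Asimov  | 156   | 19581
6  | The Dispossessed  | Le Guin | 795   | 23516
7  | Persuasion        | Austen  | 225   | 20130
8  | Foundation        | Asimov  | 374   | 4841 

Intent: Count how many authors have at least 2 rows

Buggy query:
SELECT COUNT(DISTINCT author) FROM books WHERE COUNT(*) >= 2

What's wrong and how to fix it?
Bug: COUNT(*) cannot appear in WHERE; the per-group count doesn't exist yet

Fix: Group first with HAVING COUNT(*) >= 2, then COUNT the resulting groups

Corrected query:
SELECT COUNT(*) FROM (SELECT author FROM books GROUP BY author HAVING COUNT(*) >= 2)

Result:
COUNT(*)
--------
3       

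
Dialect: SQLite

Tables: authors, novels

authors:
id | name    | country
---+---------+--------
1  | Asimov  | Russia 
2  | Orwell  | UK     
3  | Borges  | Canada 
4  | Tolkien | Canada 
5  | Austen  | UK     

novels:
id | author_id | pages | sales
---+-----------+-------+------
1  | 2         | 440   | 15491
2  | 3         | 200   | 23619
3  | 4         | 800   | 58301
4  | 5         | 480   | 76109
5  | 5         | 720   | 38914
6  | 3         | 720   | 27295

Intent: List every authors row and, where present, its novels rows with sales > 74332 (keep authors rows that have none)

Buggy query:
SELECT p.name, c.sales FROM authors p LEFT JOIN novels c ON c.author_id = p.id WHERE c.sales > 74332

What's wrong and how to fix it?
Bug: Filtering c.sales in WHERE discards the NULL rows produced by LEFT JOIN, turning it into an inner join

Fix: Move the right-table condition into the ON clause so unmatched parents are kept

Corrected query:
SELECT p.name, c.sales FROM authors p LEFT JOIN novels c ON c.author_id = p.id AND c.sales > 74332

Result:
name    | sales
--------+------
Asimov  | NULL 
Orwell  | NULL 
Borges  | NULL 
Tolkien | NULL 
Austen  | 76109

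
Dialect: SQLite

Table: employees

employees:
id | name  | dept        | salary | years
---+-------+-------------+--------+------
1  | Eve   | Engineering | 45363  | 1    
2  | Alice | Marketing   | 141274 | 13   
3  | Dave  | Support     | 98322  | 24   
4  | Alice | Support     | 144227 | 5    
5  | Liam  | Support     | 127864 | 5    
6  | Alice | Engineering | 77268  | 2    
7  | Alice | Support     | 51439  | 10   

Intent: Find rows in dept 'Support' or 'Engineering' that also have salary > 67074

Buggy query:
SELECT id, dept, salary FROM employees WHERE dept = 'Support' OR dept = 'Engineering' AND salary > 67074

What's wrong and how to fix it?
Bug: AND binds tighter than OR, so this parses as dept = 'Support' OR (dept = 'Engineering' AND salary > 67074)

Fix: Add parentheses around the OR so the AND applies to both alternatives

Corrected query:
SELECT id, dept, salary FROM employees WHERE (dept = 'Support' OR dept = 'Engineering') AND salary > 67074

Result:
id | dept        | salary
---+-------------+-------
3  | Support     | 98322 
4  | Support     | 144227
5  | Support     | 127864
6  | Engineering | 77268 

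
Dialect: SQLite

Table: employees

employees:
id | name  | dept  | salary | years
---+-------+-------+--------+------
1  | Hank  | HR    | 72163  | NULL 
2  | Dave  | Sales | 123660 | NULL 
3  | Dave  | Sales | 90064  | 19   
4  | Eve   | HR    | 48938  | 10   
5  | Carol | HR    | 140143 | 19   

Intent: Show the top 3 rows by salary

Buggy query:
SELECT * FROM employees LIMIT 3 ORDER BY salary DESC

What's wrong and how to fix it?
Bug: ORDER BY cannot follow LIMIT; LIMIT is the final clause

Fix: Swap the clauses: ORDER BY first, then LIMIT

Corrected query:
SELECT * FROM employees ORDER BY salary DESC LIMIT 3

Result:
id | name  | dept  | salary | years
---+-------+-------+--------+------
5  | Carol | HR    | 140143 | 19   
2  | Dave  | Sales | 123660 | NULL 
3  | Dave  | Sales | 90064  | 19   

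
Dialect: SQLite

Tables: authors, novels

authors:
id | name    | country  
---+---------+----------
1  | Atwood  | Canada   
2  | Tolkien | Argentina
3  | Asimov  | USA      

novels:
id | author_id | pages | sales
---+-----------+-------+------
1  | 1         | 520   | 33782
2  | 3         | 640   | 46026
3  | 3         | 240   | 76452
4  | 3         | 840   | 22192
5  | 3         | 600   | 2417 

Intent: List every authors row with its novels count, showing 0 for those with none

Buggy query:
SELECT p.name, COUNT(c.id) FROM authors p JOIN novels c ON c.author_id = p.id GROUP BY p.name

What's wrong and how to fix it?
Bug: An inner join excludes parents with zero children

Fix: Switch to LEFT JOIN to retain unmatched parent rows

Corrected query:
SELECT p.name, COUNT(c.id) FROM authors p LEFT JOIN novels c ON c.author_id = p.id GROUP BY p.name

Result:
name    | COUNT(c.id)
--------+------------
Asimov  | 4          
Atwood  | 1          
Tolkien | 0          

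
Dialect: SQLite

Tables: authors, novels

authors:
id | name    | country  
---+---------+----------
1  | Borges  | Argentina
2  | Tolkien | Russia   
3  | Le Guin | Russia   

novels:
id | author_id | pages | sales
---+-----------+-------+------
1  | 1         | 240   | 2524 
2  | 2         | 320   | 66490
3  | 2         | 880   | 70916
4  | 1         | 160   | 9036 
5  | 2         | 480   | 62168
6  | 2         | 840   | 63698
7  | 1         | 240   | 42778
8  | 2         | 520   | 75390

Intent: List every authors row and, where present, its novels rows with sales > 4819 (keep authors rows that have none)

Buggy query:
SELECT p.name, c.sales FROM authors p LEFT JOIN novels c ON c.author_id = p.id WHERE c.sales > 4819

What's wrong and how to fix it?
Bug: A WHERE condition on the right-hand table after LEFT JOIN drops unmatched parents

Fix: Move the right-table condition into the ON clause so unmatched parents are kept

Corrected query:
SELECT p.name, c.sales FROM authors p LEFT JOIN novels c ON c.author_id = p.id AND c.sales > 4819

Result:
name    | sales
--------+------
Borges  | 9036 
Borges  | 42778
Tolkien | 62168
Tolkien | 63698
Tolkien | 66490
Tolkien | 70916
Tolkien | 75390
Le Guin | NULL 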